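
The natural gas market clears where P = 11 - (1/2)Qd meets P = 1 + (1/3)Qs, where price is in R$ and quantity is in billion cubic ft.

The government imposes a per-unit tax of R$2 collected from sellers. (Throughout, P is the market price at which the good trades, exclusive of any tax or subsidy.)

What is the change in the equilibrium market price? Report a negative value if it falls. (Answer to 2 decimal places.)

+1.20

Before the shock: 22 - 2P = 3P - 3 ⇒ 25 = 5P ⇒ P = 5, Q = 12.
Since sellers keep the price net of the tax, the effective supply curve becomes Qs = 3P - 9.
New equilibrium: 22 - 2P = 3P - 9 ⇒ 31 = 5P ⇒ P = 6.2, Q = 9.6.
ΔP = 6.2 − 5 = +1.20.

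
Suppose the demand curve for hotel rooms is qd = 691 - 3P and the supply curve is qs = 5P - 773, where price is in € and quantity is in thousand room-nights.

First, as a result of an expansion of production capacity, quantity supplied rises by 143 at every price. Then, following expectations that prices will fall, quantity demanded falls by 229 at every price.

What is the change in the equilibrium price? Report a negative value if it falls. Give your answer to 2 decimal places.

Before the shock: 691 - 3P = 5P - 773 ⇒ 1464 = 8P ⇒ P = 183, q = 142.
The shock moves the curves to qd = 462 - 3P and qs = 5P - 630.
Setting them equal: 462 - 3P = 5P - 630 → 1092 = 8P, so P = 136.5 and q = 52.5.
ΔP = 136.5 − 183 = -46.50.

-46.50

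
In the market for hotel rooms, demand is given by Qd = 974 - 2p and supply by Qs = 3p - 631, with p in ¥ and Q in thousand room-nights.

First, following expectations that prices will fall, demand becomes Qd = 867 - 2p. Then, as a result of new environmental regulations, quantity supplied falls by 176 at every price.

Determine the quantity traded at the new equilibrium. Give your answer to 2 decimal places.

197.40

Before the shock: 974 - 2p = 3p - 631 ⇒ 1605 = 5p ⇒ p = 321, Q = 332.
After the shift, demand is Qd = 867 - 2p and supply is Qs = 3p - 807.
Clearing the new market: 867 - 2p = 3p - 807, so p = 334.8 and Q = 197.4.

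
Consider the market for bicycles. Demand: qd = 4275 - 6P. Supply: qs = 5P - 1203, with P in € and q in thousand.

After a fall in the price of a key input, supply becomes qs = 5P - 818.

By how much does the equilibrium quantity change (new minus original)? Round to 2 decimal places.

+210.00

Initially, 4275 - 6P = 5P - 1203, so 5478 = 11P and P = 498, q = 1287.
The shock moves the curves to qd = 4275 - 6P and qs = 5P - 818.
New equilibrium: 4275 - 6P = 5P - 818 ⇒ 5093 = 11P ⇒ P = 463, q = 1497.
Δq = 1497 − 1287 = +210.00.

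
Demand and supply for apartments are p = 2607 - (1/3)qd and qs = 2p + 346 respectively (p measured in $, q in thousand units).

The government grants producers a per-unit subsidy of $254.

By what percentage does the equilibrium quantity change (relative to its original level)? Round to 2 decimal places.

Original equilibrium: 7821 - 3p = 2p + 346 gives 7475 = 5p, so p = 1495 and q = 3336.
Since sellers receive the price plus the subsidy, the effective supply curve becomes qs = 2p + 854.
New equilibrium: 7821 - 3p = 2p + 854 ⇒ 6967 = 5p ⇒ p = 1393.4, q = 3640.8.
%Δq = (3640.8 − 3336) / 3336 × 100 = +9.14%.

+9.14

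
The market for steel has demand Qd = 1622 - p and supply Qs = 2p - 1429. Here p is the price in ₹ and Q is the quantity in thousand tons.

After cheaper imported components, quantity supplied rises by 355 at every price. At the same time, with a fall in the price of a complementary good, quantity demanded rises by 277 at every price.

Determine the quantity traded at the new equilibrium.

Original equilibrium: 1622 - p = 2p - 1429 gives 3051 = 3p, so p = 1017 and Q = 605.
With the change applied: demand Qd = 1899 - p, supply Qs = 2p - 1074.
Equate the new curves: 1899 - p = 2p - 1074, giving 2973 = 3p, p = 991, Q = 908.

908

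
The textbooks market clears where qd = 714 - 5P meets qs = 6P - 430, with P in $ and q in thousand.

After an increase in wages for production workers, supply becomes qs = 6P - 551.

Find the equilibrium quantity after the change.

Original equilibrium: 714 - 5P = 6P - 430 gives 1144 = 11P, so P = 104 and q = 194.
The shock moves the curves to qd = 714 - 5P and qs = 6P - 551.
Equate the new curves: 714 - 5P = 6P - 551, giving 1265 = 11P, P = 115, q = 139.

139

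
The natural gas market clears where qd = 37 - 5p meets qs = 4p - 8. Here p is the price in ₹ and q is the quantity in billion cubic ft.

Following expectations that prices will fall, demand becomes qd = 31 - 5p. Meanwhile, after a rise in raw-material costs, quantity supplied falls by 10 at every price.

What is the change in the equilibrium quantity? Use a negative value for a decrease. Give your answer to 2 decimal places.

-8.22

Before the shock: 37 - 5p = 4p - 8 ⇒ 45 = 9p ⇒ p = 5, q = 12.
The new curves are qd = 31 - 5p (demand) and qs = 4p - 18 (supply).
Setting them equal: 31 - 5p = 4p - 18 → 49 = 9p, so p = 49/9 ≈ 5.4444 and q = 34/9 ≈ 3.7778.
Δq = 3.7778 − 12 = -8.22.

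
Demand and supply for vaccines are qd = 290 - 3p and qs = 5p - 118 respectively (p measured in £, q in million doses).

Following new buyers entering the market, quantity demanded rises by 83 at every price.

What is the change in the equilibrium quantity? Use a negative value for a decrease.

Original equilibrium: 290 - 3p = 5p - 118 gives 408 = 8p, so p = 51 and q = 137.
With the change applied: demand qd = 373 - 3p, supply qs = 5p - 118.
Setting them equal: 373 - 3p = 5p - 118 → 491 = 8p, so p = 61.375 and q = 188.875.
Δq = 188.875 − 137 = +51.875.

+51.875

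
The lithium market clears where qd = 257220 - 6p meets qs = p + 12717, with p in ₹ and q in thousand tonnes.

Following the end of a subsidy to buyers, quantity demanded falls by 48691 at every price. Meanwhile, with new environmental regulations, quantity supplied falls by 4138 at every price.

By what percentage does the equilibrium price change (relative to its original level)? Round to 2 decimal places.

-18.22

Before the shock: 257220 - 6p = p + 12717 ⇒ 244503 = 7p ⇒ p = 34929, q = 47646.
After the shift, demand is qd = 208529 - 6p and supply is qs = p + 8579.
Clearing the new market: 208529 - 6p = p + 8579, so p = 199950/7 ≈ 28564.2857 and q = 260003/7 ≈ 37143.2857.
%Δp = (28564.2857 − 34929) / 34929 × 100 = -18.22%.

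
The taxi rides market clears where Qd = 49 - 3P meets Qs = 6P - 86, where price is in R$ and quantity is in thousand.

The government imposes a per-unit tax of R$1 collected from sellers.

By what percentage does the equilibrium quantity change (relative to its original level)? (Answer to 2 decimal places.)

-50.00

Initially, 49 - 3P = 6P - 86, so 135 = 9P and P = 15, Q = 4.
Since sellers keep the price net of the tax, the effective supply curve becomes Qs = 6P - 92.
Equate the new curves: 49 - 3P = 6P - 92, giving 141 = 9P, P = 47/3 ≈ 15.6667, Q = 2.
%ΔQ = (2 − 4) / 4 × 100 = -50.00%.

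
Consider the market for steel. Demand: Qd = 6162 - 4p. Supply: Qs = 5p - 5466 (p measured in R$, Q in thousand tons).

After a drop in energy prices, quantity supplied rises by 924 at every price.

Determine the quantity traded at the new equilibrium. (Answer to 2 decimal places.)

Before the shock: 6162 - 4p = 5p - 5466 ⇒ 11628 = 9p ⇒ p = 1292, Q = 994.
After the shift, demand is Qd = 6162 - 4p and supply is Qs = 5p - 4542.
Clearing the new market: 6162 - 4p = 5p - 4542, so p = 3568/3 ≈ 1189.3333 and Q = 4214/3 ≈ 1404.6667.

1404.67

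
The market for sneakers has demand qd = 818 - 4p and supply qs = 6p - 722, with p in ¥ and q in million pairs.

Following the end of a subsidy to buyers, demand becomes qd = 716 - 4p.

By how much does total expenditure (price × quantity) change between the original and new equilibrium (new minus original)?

Before the shock: 818 - 4p = 6p - 722 ⇒ 1540 = 10p ⇒ p = 154, q = 202.
After the shift, demand is qd = 716 - 4p and supply is qs = 6p - 722.
New equilibrium: 716 - 4p = 6p - 722 ⇒ 1438 = 10p ⇒ p = 143.8, q = 140.8.
Expenditure moves from 154×202 = 31108 to 143.8×140.8 = 20247.04; change = -10860.96.

-10860.96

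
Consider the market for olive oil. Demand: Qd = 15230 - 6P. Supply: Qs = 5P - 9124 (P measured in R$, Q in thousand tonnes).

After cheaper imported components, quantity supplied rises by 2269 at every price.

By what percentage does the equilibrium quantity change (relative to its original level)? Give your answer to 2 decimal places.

Solve the original market: 15230 - 6P = 5P - 9124, hence P = 2214 and Q = 1946.
After the shift, demand is Qd = 15230 - 6P and supply is Qs = 5P - 6855.
Equate the new curves: 15230 - 6P = 5P - 6855, giving 22085 = 11P, P = 22085/11 ≈ 2007.7273, Q = 35020/11 ≈ 3183.6364.
%ΔQ = (3183.6364 − 1946) / 1946 × 100 = +63.60%.

+63.60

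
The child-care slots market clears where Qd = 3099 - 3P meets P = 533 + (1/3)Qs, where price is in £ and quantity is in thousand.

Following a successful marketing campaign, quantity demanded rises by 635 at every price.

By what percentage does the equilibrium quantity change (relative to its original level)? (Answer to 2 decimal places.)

+42.33

Initially, 3099 - 3P = 3P - 1599, so 4698 = 6P and P = 783, Q = 750.
The new curves are Qd = 3734 - 3P (demand) and Qs = 3P - 1599 (supply).
New equilibrium: 3734 - 3P = 3P - 1599 ⇒ 5333 = 6P ⇒ P = 5333/6 ≈ 888.8333, Q = 1067.5.
%ΔQ = (1067.5 − 750) / 750 × 100 = +42.33%.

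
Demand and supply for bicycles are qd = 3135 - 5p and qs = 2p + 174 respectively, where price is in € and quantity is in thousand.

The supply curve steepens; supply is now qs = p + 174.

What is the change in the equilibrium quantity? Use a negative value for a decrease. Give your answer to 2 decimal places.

Solve the original market: 3135 - 5p = 2p + 174, hence p = 423 and q = 1020.
The new curves are qd = 3135 - 5p (demand) and qs = p + 174 (supply).
New equilibrium: 3135 - 5p = p + 174 ⇒ 2961 = 6p ⇒ p = 493.5, q = 667.5.
Δq = 667.5 − 1020 = -352.50.

-352.50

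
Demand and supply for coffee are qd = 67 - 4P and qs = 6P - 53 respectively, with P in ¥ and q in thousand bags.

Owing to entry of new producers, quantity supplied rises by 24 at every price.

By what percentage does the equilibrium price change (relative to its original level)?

-20

Solve the original market: 67 - 4P = 6P - 53, hence P = 12 and q = 19.
With the change applied: demand qd = 67 - 4P, supply qs = 6P - 29.
Setting them equal: 67 - 4P = 6P - 29 → 96 = 10P, so P = 9.6 and q = 28.6.
%ΔP = (9.6 − 12) / 12 × 100 = -20%.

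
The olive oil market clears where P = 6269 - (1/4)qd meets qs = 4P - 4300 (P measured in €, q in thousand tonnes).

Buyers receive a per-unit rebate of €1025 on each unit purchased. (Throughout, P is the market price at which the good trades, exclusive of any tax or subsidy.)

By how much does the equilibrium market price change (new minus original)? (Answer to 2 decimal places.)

Initially, 25076 - 4P = 4P - 4300, so 29376 = 8P and P = 3672, q = 10388.
Since buyers' out-of-pocket price is the market price minus the rebate, the effective demand curve becomes qd = 29176 - 4P.
Clearing the new market: 29176 - 4P = 4P - 4300, so P = 4184.5 and q = 12438.
ΔP = 4184.5 − 3672 = +512.50.

+512.50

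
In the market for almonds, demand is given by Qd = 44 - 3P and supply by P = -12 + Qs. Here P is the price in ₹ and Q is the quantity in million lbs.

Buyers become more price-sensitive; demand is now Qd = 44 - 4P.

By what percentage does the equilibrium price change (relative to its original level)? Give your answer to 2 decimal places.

Before the shock: 44 - 3P = P + 12 ⇒ 32 = 4P ⇒ P = 8, Q = 20.
The shock moves the curves to Qd = 44 - 4P and Qs = P + 12.
Equate the new curves: 44 - 4P = P + 12, giving 32 = 5P, P = 6.4, Q = 18.4.
%ΔP = (6.4 − 8) / 8 × 100 = -20.00%.

-20.00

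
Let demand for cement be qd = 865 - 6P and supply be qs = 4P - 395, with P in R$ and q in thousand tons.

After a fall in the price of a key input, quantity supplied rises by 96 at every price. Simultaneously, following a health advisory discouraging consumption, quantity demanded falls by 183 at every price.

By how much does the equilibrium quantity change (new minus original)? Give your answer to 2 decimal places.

-15.60

Initially, 865 - 6P = 4P - 395, so 1260 = 10P and P = 126, q = 109.
With the change applied: demand qd = 682 - 6P, supply qs = 4P - 299.
Setting them equal: 682 - 6P = 4P - 299 → 981 = 10P, so P = 98.1 and q = 93.4.
Δq = 93.4 − 109 = -15.60.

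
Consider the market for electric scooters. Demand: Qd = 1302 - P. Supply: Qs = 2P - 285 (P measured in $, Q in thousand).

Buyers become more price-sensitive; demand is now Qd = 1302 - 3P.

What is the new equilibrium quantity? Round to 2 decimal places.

Solve the original market: 1302 - P = 2P - 285, hence P = 529 and Q = 773.
The new curves are Qd = 1302 - 3P (demand) and Qs = 2P - 285 (supply).
Equate the new curves: 1302 - 3P = 2P - 285, giving 1587 = 5P, P = 317.4, Q = 349.8.

349.80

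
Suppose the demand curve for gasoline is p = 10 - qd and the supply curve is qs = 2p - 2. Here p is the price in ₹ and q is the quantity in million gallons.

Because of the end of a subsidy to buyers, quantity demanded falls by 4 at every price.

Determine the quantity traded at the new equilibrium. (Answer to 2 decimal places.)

Original equilibrium: 10 - p = 2p - 2 gives 12 = 3p, so p = 4 and q = 6.
The shock moves the curves to qd = 6 - p and qs = 2p - 2.
Setting them equal: 6 - p = 2p - 2 → 8 = 3p, so p = 8/3 ≈ 2.6667 and q = 10/3 ≈ 3.3333.

3.33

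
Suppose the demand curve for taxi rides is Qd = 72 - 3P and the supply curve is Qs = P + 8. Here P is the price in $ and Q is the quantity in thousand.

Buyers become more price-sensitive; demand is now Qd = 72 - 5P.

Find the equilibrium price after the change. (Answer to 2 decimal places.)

10.67

Solve the original market: 72 - 3P = P + 8, hence P = 16 and Q = 24.
The shock moves the curves to Qd = 72 - 5P and Qs = P + 8.
Clearing the new market: 72 - 5P = P + 8, so P = 32/3 ≈ 10.6667 and Q = 56/3 ≈ 18.6667.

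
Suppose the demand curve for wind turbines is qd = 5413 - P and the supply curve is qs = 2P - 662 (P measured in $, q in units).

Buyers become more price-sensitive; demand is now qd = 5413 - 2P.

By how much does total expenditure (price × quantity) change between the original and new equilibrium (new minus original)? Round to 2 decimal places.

Solve the original market: 5413 - P = 2P - 662, hence P = 2025 and q = 3388.
The shock moves the curves to qd = 5413 - 2P and qs = 2P - 662.
Setting them equal: 5413 - 2P = 2P - 662 → 6075 = 4P, so P = 1518.75 and q = 2375.5.
Expenditure moves from 2025×3388 = 6860700 to 1518.75×2375.5 = 3607790.625; change = -3252909.38.

-3252909.38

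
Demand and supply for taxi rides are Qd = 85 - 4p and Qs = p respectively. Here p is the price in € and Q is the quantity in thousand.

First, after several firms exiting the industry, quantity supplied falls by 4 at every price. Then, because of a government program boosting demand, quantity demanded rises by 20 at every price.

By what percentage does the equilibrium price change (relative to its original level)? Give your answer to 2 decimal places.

+28.24

Initially, 85 - 4p = p, so 85 = 5p and p = 17, Q = 17.
After the shift, demand is Qd = 105 - 4p and supply is Qs = p - 4.
Setting them equal: 105 - 4p = p - 4 → 109 = 5p, so p = 21.8 and Q = 17.8.
%Δp = (21.8 − 17) / 17 × 100 = +28.24%.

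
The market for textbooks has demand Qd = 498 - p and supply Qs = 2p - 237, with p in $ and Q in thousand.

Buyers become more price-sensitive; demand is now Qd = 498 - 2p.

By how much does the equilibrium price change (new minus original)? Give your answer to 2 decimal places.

Initially, 498 - p = 2p - 237, so 735 = 3p and p = 245, Q = 253.
The new curves are Qd = 498 - 2p (demand) and Qs = 2p - 237 (supply).
Equate the new curves: 498 - 2p = 2p - 237, giving 735 = 4p, p = 183.75, Q = 130.5.
Δp = 183.75 − 245 = -61.25.

-61.25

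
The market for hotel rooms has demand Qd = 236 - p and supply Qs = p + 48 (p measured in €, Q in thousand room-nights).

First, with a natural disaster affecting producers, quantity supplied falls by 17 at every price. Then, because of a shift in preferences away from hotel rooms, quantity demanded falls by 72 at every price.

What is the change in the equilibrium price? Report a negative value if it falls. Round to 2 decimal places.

Before the shock: 236 - p = p + 48 ⇒ 188 = 2p ⇒ p = 94, Q = 142.
With the change applied: demand Qd = 164 - p, supply Qs = p + 31.
Equate the new curves: 164 - p = p + 31, giving 133 = 2p, p = 66.5, Q = 97.5.
Δp = 66.5 − 94 = -27.50.

-27.50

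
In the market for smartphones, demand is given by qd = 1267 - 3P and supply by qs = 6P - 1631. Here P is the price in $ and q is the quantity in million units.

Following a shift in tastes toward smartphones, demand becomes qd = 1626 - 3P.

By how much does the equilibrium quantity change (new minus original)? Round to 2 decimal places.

+239.33

Solve the original market: 1267 - 3P = 6P - 1631, hence P = 322 and q = 301.
With the change applied: demand qd = 1626 - 3P, supply qs = 6P - 1631.
Equate the new curves: 1626 - 3P = 6P - 1631, giving 3257 = 9P, P = 3257/9 ≈ 361.8889, q = 1621/3 ≈ 540.3333.
Δq = 540.3333 − 301 = +239.33.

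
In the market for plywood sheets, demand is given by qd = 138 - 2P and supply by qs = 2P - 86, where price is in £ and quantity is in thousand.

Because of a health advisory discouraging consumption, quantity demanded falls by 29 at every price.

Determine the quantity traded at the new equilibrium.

Initially, 138 - 2P = 2P - 86, so 224 = 4P and P = 56, q = 26.
After the shift, demand is qd = 109 - 2P and supply is qs = 2P - 86.
New equilibrium: 109 - 2P = 2P - 86 ⇒ 195 = 4P ⇒ P = 48.75, q = 11.5.

11.5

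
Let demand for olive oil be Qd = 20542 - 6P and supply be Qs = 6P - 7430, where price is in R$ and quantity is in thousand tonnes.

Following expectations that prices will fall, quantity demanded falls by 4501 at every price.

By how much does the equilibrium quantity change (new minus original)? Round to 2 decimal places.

-2250.50

Solve the original market: 20542 - 6P = 6P - 7430, hence P = 2331 and Q = 6556.
The new curves are Qd = 16041 - 6P (demand) and Qs = 6P - 7430 (supply).
Clearing the new market: 16041 - 6P = 6P - 7430, so P = 23471/12 ≈ 1955.9167 and Q = 4305.5.
ΔQ = 4305.5 − 6556 = -2250.50.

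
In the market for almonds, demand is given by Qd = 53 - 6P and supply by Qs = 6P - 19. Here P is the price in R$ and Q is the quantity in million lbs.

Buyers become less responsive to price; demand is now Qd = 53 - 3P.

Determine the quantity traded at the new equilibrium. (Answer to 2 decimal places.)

29.00

Solve the original market: 53 - 6P = 6P - 19, hence P = 6 and Q = 17.
The shock moves the curves to Qd = 53 - 3P and Qs = 6P - 19.
Setting them equal: 53 - 3P = 6P - 19 → 72 = 9P, so P = 8 and Q = 29.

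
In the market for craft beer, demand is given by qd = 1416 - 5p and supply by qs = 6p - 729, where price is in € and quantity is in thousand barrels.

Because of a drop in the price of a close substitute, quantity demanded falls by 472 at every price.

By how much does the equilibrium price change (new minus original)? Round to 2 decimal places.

-42.91

Initially, 1416 - 5p = 6p - 729, so 2145 = 11p and p = 195, q = 441.
With the change applied: demand qd = 944 - 5p, supply qs = 6p - 729.
Setting them equal: 944 - 5p = 6p - 729 → 1673 = 11p, so p = 1673/11 ≈ 152.0909 and q = 2019/11 ≈ 183.5455.
Δp = 152.0909 − 195 = -42.91.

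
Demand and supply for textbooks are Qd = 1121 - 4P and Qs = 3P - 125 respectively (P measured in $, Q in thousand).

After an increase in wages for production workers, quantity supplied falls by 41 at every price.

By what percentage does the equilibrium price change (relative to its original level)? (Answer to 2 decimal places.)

Before the shock: 1121 - 4P = 3P - 125 ⇒ 1246 = 7P ⇒ P = 178, Q = 409.
The new curves are Qd = 1121 - 4P (demand) and Qs = 3P - 166 (supply).
Setting them equal: 1121 - 4P = 3P - 166 → 1287 = 7P, so P = 1287/7 ≈ 183.8571 and Q = 2699/7 ≈ 385.5714.
%ΔP = (183.8571 − 178) / 178 × 100 = +3.29%.

+3.29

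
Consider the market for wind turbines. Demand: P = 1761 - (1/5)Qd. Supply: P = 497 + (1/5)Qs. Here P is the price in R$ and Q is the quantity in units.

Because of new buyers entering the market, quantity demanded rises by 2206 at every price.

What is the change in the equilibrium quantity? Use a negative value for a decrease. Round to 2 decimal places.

Original equilibrium: 8805 - 5P = 5P - 2485 gives 11290 = 10P, so P = 1129 and Q = 3160.
After the shift, demand is Qd = 11011 - 5P and supply is Qs = 5P - 2485.
Setting them equal: 11011 - 5P = 5P - 2485 → 13496 = 10P, so P = 1349.6 and Q = 4263.
ΔQ = 4263 − 3160 = +1103.00.

+1103.00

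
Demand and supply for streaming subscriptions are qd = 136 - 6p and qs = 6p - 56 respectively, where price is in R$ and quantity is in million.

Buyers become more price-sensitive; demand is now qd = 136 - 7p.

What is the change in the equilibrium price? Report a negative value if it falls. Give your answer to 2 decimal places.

Before the shock: 136 - 6p = 6p - 56 ⇒ 192 = 12p ⇒ p = 16, q = 40.
After the shift, demand is qd = 136 - 7p and supply is qs = 6p - 56.
Equate the new curves: 136 - 7p = 6p - 56, giving 192 = 13p, p = 192/13 ≈ 14.7692, q = 424/13 ≈ 32.6154.
Δp = 14.7692 − 16 = -1.23.

-1.23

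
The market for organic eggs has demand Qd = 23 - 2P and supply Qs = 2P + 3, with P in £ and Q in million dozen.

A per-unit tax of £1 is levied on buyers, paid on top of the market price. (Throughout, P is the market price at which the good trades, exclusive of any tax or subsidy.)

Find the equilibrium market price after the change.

Initially, 23 - 2P = 2P + 3, so 20 = 4P and P = 5, Q = 13.
Since buyers pay the price plus the tax, the effective demand curve becomes Qd = 21 - 2P.
New equilibrium: 21 - 2P = 2P + 3 ⇒ 18 = 4P ⇒ P = 4.5, Q = 12.

4.5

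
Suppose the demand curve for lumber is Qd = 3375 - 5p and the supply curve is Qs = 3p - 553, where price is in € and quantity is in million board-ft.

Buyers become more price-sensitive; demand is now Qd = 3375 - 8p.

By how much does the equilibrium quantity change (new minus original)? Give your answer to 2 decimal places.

Initially, 3375 - 5p = 3p - 553, so 3928 = 8p and p = 491, Q = 920.
With the change applied: demand Qd = 3375 - 8p, supply Qs = 3p - 553.
Clearing the new market: 3375 - 8p = 3p - 553, so p = 3928/11 ≈ 357.0909 and Q = 5701/11 ≈ 518.2727.
ΔQ = 518.2727 − 920 = -401.73.

-401.73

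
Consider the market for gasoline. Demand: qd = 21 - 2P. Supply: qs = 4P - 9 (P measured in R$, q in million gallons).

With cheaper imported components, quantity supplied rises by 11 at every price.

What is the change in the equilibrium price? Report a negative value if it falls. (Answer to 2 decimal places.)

Before the shock: 21 - 2P = 4P - 9 ⇒ 30 = 6P ⇒ P = 5, q = 11.
With the change applied: demand qd = 21 - 2P, supply qs = 4P + 2.
Equate the new curves: 21 - 2P = 4P + 2, giving 19 = 6P, P = 19/6 ≈ 3.1667, q = 44/3 ≈ 14.6667.
ΔP = 3.1667 − 5 = -1.83.

-1.83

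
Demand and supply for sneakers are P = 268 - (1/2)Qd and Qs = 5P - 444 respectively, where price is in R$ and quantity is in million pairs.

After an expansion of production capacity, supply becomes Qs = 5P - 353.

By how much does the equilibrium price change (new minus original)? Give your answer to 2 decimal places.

-13.00

Solve the original market: 536 - 2P = 5P - 444, hence P = 140 and Q = 256.
The shock moves the curves to Qd = 536 - 2P and Qs = 5P - 353.
Setting them equal: 536 - 2P = 5P - 353 → 889 = 7P, so P = 127 and Q = 282.
ΔP = 127 − 140 = -13.00.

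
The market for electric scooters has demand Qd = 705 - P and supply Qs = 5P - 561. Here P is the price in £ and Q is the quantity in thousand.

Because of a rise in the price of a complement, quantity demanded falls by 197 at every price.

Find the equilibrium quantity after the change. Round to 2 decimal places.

Initially, 705 - P = 5P - 561, so 1266 = 6P and P = 211, Q = 494.
The shock moves the curves to Qd = 508 - P and Qs = 5P - 561.
New equilibrium: 508 - P = 5P - 561 ⇒ 1069 = 6P ⇒ P = 1069/6 ≈ 178.1667, Q = 1979/6 ≈ 329.8333.

329.83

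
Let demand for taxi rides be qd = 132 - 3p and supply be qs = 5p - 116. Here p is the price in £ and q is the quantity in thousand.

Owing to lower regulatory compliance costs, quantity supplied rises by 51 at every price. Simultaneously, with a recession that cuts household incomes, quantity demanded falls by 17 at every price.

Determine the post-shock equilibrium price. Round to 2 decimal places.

Initially, 132 - 3p = 5p - 116, so 248 = 8p and p = 31, q = 39.
With the change applied: demand qd = 115 - 3p, supply qs = 5p - 65.
Clearing the new market: 115 - 3p = 5p - 65, so p = 22.5 and q = 47.5.

22.50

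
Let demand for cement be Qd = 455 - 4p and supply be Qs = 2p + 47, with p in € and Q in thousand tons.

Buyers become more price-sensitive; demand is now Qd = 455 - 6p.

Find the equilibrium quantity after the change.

149

Original equilibrium: 455 - 4p = 2p + 47 gives 408 = 6p, so p = 68 and Q = 183.
After the shift, demand is Qd = 455 - 6p and supply is Qs = 2p + 47.
New equilibrium: 455 - 6p = 2p + 47 ⇒ 408 = 8p ⇒ p = 51, Q = 149.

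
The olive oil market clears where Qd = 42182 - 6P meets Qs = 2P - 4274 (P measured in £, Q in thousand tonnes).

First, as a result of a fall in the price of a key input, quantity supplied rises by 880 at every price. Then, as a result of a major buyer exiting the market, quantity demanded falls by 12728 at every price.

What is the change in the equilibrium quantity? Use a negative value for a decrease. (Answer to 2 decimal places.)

Initially, 42182 - 6P = 2P - 4274, so 46456 = 8P and P = 5807, Q = 7340.
The shock moves the curves to Qd = 29454 - 6P and Qs = 2P - 3394.
Setting them equal: 29454 - 6P = 2P - 3394 → 32848 = 8P, so P = 4106 and Q = 4818.
ΔQ = 4818 − 7340 = -2522.00.

-2522.00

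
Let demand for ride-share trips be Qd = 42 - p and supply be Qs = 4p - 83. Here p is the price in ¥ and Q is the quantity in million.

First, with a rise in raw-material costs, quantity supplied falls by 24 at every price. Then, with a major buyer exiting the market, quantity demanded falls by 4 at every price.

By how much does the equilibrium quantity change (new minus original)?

Original equilibrium: 42 - p = 4p - 83 gives 125 = 5p, so p = 25 and Q = 17.
After the shift, demand is Qd = 38 - p and supply is Qs = 4p - 107.
New equilibrium: 38 - p = 4p - 107 ⇒ 145 = 5p ⇒ p = 29, Q = 9.
ΔQ = 9 − 17 = -8.

-8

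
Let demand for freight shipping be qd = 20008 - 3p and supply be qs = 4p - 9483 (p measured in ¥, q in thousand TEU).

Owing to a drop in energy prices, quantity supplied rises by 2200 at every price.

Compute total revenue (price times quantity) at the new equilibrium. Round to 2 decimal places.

Original equilibrium: 20008 - 3p = 4p - 9483 gives 29491 = 7p, so p = 4213 and q = 7369.
After the shift, demand is qd = 20008 - 3p and supply is qs = 4p - 7283.
Equate the new curves: 20008 - 3p = 4p - 7283, giving 27291 = 7p, p = 27291/7 ≈ 3898.7143, q = 58183/7 ≈ 8311.8571.
New expenditure = 3898.7143 × 8311.8571 = 32405556.18.

32405556.18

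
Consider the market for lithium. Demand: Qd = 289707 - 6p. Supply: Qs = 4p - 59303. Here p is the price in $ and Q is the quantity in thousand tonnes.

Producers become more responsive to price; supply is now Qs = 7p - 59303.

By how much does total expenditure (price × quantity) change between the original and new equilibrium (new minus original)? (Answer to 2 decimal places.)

+650612670.66

Before the shock: 289707 - 6p = 4p - 59303 ⇒ 349010 = 10p ⇒ p = 34901, Q = 80301.
The shock moves the curves to Qd = 289707 - 6p and Qs = 7p - 59303.
New equilibrium: 289707 - 6p = 7p - 59303 ⇒ 349010 = 13p ⇒ p = 349010/13 ≈ 26846.9231, Q = 1672131/13 ≈ 128625.4615.
Expenditure moves from 34901×80301 = 2802585201 to 26846.9231×128625.4615 = 3453197871.6568; change = +650612670.66.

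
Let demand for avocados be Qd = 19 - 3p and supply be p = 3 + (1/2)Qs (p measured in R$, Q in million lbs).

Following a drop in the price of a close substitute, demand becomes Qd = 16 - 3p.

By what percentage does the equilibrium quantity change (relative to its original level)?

Solve the original market: 19 - 3p = 2p - 6, hence p = 5 and Q = 4.
After the shift, demand is Qd = 16 - 3p and supply is Qs = 2p - 6.
Setting them equal: 16 - 3p = 2p - 6 → 22 = 5p, so p = 4.4 and Q = 2.8.
%ΔQ = (2.8 − 4) / 4 × 100 = -30%.

-30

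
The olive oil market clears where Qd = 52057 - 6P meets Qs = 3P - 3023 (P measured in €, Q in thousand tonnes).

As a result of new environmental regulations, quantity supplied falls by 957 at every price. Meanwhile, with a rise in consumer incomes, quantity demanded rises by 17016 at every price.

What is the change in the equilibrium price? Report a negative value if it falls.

Initially, 52057 - 6P = 3P - 3023, so 55080 = 9P and P = 6120, Q = 15337.
The new curves are Qd = 69073 - 6P (demand) and Qs = 3P - 3980 (supply).
Setting them equal: 69073 - 6P = 3P - 3980 → 73053 = 9P, so P = 8117 and Q = 20371.
ΔP = 8117 − 6120 = +1997.

+1997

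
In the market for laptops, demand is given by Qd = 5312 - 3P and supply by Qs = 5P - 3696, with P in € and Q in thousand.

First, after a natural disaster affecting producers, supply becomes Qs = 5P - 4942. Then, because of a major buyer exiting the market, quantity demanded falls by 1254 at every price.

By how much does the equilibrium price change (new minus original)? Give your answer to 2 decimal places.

-1.00

Initially, 5312 - 3P = 5P - 3696, so 9008 = 8P and P = 1126, Q = 1934.
After the shift, demand is Qd = 4058 - 3P and supply is Qs = 5P - 4942.
Clearing the new market: 4058 - 3P = 5P - 4942, so P = 1125 and Q = 683.
ΔP = 1125 − 1126 = -1.00.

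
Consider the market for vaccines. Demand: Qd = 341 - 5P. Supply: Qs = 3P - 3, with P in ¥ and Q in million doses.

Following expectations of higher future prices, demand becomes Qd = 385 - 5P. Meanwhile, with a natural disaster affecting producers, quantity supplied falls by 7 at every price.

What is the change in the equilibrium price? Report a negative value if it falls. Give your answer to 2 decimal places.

+6.38

Before the shock: 341 - 5P = 3P - 3 ⇒ 344 = 8P ⇒ P = 43, Q = 126.
After the shift, demand is Qd = 385 - 5P and supply is Qs = 3P - 10.
New equilibrium: 385 - 5P = 3P - 10 ⇒ 395 = 8P ⇒ P = 49.375, Q = 138.125.
ΔP = 49.375 − 43 = +6.38.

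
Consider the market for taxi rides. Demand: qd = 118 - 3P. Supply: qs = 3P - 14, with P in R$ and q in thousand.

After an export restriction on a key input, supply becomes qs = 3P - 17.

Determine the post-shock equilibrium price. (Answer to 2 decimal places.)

Solve the original market: 118 - 3P = 3P - 14, hence P = 22 and q = 52.
After the shift, demand is qd = 118 - 3P and supply is qs = 3P - 17.
New equilibrium: 118 - 3P = 3P - 17 ⇒ 135 = 6P ⇒ P = 22.5, q = 50.5.

22.50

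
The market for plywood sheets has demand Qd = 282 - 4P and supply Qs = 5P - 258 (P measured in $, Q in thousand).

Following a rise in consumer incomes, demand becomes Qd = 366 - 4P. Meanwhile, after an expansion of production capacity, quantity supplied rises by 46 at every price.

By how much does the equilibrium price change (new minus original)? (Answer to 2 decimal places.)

+4.22

Original equilibrium: 282 - 4P = 5P - 258 gives 540 = 9P, so P = 60 and Q = 42.
The new curves are Qd = 366 - 4P (demand) and Qs = 5P - 212 (supply).
Clearing the new market: 366 - 4P = 5P - 212, so P = 578/9 ≈ 64.2222 and Q = 982/9 ≈ 109.1111.
ΔP = 64.2222 − 60 = +4.22.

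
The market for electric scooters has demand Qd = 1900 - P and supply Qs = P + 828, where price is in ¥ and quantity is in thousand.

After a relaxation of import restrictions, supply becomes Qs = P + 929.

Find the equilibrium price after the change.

Before the shock: 1900 - P = P + 828 ⇒ 1072 = 2P ⇒ P = 536, Q = 1364.
The new curves are Qd = 1900 - P (demand) and Qs = P + 929 (supply).
Clearing the new market: 1900 - P = P + 929, so P = 485.5 and Q = 1414.5.

485.5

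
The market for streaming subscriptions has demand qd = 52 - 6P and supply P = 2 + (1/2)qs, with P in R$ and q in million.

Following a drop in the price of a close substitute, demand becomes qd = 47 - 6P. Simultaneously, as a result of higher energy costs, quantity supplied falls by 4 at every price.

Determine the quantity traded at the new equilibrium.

5.75

Before the shock: 52 - 6P = 2P - 4 ⇒ 56 = 8P ⇒ P = 7, q = 10.
With the change applied: demand qd = 47 - 6P, supply qs = 2P - 8.
Equate the new curves: 47 - 6P = 2P - 8, giving 55 = 8P, P = 6.875, q = 5.75.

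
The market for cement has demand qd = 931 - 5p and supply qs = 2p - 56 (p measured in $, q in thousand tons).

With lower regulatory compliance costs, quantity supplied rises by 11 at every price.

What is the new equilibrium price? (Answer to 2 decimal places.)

139.43

Solve the original market: 931 - 5p = 2p - 56, hence p = 141 and q = 226.
The shock moves the curves to qd = 931 - 5p and qs = 2p - 45.
Clearing the new market: 931 - 5p = 2p - 45, so p = 976/7 ≈ 139.4286 and q = 1637/7 ≈ 233.8571.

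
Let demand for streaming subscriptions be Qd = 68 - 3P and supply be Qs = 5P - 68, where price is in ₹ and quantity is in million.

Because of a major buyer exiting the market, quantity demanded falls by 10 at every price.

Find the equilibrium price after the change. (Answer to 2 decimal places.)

15.75

Before the shock: 68 - 3P = 5P - 68 ⇒ 136 = 8P ⇒ P = 17, Q = 17.
With the change applied: demand Qd = 58 - 3P, supply Qs = 5P - 68.
Equate the new curves: 58 - 3P = 5P - 68, giving 126 = 8P, P = 15.75, Q = 10.75.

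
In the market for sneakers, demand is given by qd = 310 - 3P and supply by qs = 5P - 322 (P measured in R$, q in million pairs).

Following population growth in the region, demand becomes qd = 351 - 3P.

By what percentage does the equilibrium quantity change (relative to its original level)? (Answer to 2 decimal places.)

+35.10

Before the shock: 310 - 3P = 5P - 322 ⇒ 632 = 8P ⇒ P = 79, q = 73.
After the shift, demand is qd = 351 - 3P and supply is qs = 5P - 322.
Clearing the new market: 351 - 3P = 5P - 322, so P = 84.125 and q = 98.625.
%Δq = (98.625 − 73) / 73 × 100 = +35.10%.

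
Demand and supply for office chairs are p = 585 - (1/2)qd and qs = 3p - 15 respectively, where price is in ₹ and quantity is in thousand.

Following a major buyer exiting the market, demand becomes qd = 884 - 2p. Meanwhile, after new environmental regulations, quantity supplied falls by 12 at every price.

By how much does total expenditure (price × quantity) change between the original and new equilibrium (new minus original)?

Initially, 1170 - 2p = 3p - 15, so 1185 = 5p and p = 237, q = 696.
After the shift, demand is qd = 884 - 2p and supply is qs = 3p - 27.
Clearing the new market: 884 - 2p = 3p - 27, so p = 182.2 and q = 519.6.
Expenditure moves from 237×696 = 164952 to 182.2×519.6 = 94671.12; change = -70280.88.

-70280.88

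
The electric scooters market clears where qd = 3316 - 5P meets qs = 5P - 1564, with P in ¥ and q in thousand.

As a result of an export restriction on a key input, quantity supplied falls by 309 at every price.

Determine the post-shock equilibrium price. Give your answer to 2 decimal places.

518.90

Before the shock: 3316 - 5P = 5P - 1564 ⇒ 4880 = 10P ⇒ P = 488, q = 876.
The shock moves the curves to qd = 3316 - 5P and qs = 5P - 1873.
New equilibrium: 3316 - 5P = 5P - 1873 ⇒ 5189 = 10P ⇒ P = 518.9, q = 721.5.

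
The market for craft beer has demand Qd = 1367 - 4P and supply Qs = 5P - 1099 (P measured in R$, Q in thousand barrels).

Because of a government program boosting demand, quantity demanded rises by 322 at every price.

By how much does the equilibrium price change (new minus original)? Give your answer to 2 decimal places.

+35.78

Initially, 1367 - 4P = 5P - 1099, so 2466 = 9P and P = 274, Q = 271.
After the shift, demand is Qd = 1689 - 4P and supply is Qs = 5P - 1099.
New equilibrium: 1689 - 4P = 5P - 1099 ⇒ 2788 = 9P ⇒ P = 2788/9 ≈ 309.7778, Q = 4049/9 ≈ 449.8889.
ΔP = 309.7778 − 274 = +35.78.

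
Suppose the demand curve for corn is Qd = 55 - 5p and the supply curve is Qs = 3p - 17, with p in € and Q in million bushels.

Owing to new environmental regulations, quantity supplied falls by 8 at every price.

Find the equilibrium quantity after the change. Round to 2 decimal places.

Before the shock: 55 - 5p = 3p - 17 ⇒ 72 = 8p ⇒ p = 9, Q = 10.
After the shift, demand is Qd = 55 - 5p and supply is Qs = 3p - 25.
New equilibrium: 55 - 5p = 3p - 25 ⇒ 80 = 8p ⇒ p = 10, Q = 5.

5.00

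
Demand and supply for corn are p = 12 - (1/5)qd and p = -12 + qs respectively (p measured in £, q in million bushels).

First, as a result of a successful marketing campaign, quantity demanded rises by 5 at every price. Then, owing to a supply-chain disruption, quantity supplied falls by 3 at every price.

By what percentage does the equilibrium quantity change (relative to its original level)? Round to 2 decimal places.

Original equilibrium: 60 - 5p = p + 12 gives 48 = 6p, so p = 8 and q = 20.
The new curves are qd = 65 - 5p (demand) and qs = p + 9 (supply).
Clearing the new market: 65 - 5p = p + 9, so p = 28/3 ≈ 9.3333 and q = 55/3 ≈ 18.3333.
%Δq = (18.3333 − 20) / 20 × 100 = -8.33%.

-8.33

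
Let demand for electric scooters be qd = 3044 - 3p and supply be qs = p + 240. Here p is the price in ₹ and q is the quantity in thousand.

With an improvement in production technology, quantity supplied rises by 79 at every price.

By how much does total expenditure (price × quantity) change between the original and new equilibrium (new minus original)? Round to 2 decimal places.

Before the shock: 3044 - 3p = p + 240 ⇒ 2804 = 4p ⇒ p = 701, q = 941.
With the change applied: demand qd = 3044 - 3p, supply qs = p + 319.
Setting them equal: 3044 - 3p = p + 319 → 2725 = 4p, so p = 681.25 and q = 1000.25.
Expenditure moves from 701×941 = 659641 to 681.25×1000.25 = 681420.3125; change = +21779.31.

+21779.31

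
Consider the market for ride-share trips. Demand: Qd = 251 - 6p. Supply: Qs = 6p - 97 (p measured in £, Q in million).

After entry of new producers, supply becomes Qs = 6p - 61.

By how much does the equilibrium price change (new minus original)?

-3

Original equilibrium: 251 - 6p = 6p - 97 gives 348 = 12p, so p = 29 and Q = 77.
The shock moves the curves to Qd = 251 - 6p and Qs = 6p - 61.
Clearing the new market: 251 - 6p = 6p - 61, so p = 26 and Q = 95.
Δp = 26 − 29 = -3.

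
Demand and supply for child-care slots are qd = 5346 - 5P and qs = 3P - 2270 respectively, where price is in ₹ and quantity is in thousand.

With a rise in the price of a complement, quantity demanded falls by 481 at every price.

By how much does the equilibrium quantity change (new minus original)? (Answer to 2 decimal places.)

-180.38

Original equilibrium: 5346 - 5P = 3P - 2270 gives 7616 = 8P, so P = 952 and q = 586.
The new curves are qd = 4865 - 5P (demand) and qs = 3P - 2270 (supply).
Clearing the new market: 4865 - 5P = 3P - 2270, so P = 891.875 and q = 405.625.
Δq = 405.625 − 586 = -180.38.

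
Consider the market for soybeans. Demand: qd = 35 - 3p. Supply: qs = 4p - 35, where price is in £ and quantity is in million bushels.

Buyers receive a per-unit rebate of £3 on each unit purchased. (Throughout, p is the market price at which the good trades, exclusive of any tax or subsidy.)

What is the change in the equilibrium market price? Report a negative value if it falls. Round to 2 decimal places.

+1.29

Initially, 35 - 3p = 4p - 35, so 70 = 7p and p = 10, q = 5.
Since buyers' out-of-pocket price is the market price minus the rebate, the effective demand curve becomes qd = 44 - 3p.
Equate the new curves: 44 - 3p = 4p - 35, giving 79 = 7p, p = 79/7 ≈ 11.2857, q = 71/7 ≈ 10.1429.
Δp = 11.2857 − 10 = +1.29.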